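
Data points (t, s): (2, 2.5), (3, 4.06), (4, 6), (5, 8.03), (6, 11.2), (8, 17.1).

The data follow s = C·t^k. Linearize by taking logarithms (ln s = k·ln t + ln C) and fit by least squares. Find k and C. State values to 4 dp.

Linearized form: ln s = k·ln t + ln C. From the 6 transformed points,
Sums: Σln t = 8.6587, Σ(ln t)² = 13.7340, Σln s = 11.4474, Σln t·ln s = 18.2436.
Normal system: [[13.7340, 8.6587]; [8.6587, 6]]·[k, ln C]ᵀ = [18.2436, 11.4474]ᵀ.
Solving (det = 7.4309): k = 1.39173, ln C = -0.10052, so C = exp(-0.10052) = 0.90436.

k = 1.3917, C = 0.9044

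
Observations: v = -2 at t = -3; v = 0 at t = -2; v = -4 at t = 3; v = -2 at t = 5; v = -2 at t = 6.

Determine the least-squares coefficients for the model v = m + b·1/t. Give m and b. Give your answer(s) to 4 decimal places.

Setting ∂/∂m … = 0 gives: 5·m + (-2/15)·b = -10;  (-2/15)·m + (27/50)·b = -7/5.
Eliminating b: (27/50)·(row 1) − (-2/15)·(row 2) gives (1207/450)·m = (27/50)·(-10) − (-2/15)·(-7/5) = -419/75, so m = -2514/1207.
Then b = ((-7/5) − (-2/15)·(-2514/1207))/(27/50) = -3750/1207.

m = -2.0829, b = -3.1069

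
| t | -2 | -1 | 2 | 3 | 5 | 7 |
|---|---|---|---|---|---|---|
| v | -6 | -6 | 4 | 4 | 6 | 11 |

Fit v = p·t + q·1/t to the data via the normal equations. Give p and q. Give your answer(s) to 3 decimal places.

Sums needed: Σt·t = 92, Σt·1/t = 6, Σ1/t·1/t = 36857/22050.
And Σt·v = 145, Σ1/t·v = 1586/105.
So MᵀM·[p, q]ᵀ = Mᵀv: [[92, 6]; [6, 36857/22050]]·[p, q]ᵀ = [145, 1586/105]ᵀ.
Determinant 92·(36857/22050) − 6² = 1298522/11025.
p = (145·(36857/22050) − 6·(1586/105))/(1298522/11025) = 3345905/2597044; q = (92·(1586/105) − 6·145)/(1298522/11025) = 2864505/649261.

p = 1.288, q = 4.412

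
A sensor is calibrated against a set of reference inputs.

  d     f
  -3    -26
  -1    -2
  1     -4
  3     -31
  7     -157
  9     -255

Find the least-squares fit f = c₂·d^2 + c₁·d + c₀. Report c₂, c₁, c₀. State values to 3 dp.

c₂ = -3.052, c₁ = -0.871, c₀ = -0.548

Compute the Gram sums: Σd^2·d^2 = 9126, Σd^2·d = 1072, Σd^2 = 150, Σd·d = 150, Σd = 16, Σ1 = 6.
And Σd^2·f = -28867, Σd·f = -3411, Σf = -475.
Solving the 3×3 system (Gaussian elimination) gives c₂ = -1709/560, c₁ = -61/70, c₀ = -307/560.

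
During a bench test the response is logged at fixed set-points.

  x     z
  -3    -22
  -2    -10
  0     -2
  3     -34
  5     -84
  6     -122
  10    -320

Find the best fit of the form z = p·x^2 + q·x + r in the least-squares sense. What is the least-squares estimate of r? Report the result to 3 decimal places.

r = -1.367

MᵀM·[p, q, r]ᵀ = Mᵀz reads: 12099·p + 1333·q + 183·r = -39036;  1333·p + 183·q + 19·r = -4368;  183·p + 19·q + 7·r = -594.
Row-reducing yields p = -1373655/458513, q = -873195/458513, r = -56976/41683.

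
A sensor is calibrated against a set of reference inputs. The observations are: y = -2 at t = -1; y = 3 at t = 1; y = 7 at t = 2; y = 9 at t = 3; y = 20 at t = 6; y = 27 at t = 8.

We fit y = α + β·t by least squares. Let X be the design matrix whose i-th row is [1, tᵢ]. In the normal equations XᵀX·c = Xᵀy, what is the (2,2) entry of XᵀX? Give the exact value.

Row 2 ↔ basis t, column 2 ↔ basis t, so (XᵀX)_{2,2} = Σᵢ (t)·(t) = (-1)·(-1) + (1)·(1) + (2)·(2) + (3)·(3) + (6)·(6) + (8)·(8) = 115.

115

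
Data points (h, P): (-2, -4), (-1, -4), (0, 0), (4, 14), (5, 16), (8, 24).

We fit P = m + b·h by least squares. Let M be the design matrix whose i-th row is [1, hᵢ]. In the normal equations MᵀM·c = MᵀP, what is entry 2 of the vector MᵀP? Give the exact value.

Entry 2 ↔ basis h, so (MᵀP)_{2} = Σᵢ (h)·Pᵢ = (-2)·(-4) + (-1)·(-4) + (0)·(0) + (4)·(14) + (5)·(16) + (8)·(24) = 340.

340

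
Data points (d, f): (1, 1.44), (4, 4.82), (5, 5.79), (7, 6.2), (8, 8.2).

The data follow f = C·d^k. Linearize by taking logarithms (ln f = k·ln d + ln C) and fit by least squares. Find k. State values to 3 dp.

Linearized form: ln f = k·ln d + ln C. From the 5 transformed points,
AᵀA = [[12.6227, 7.0211]; [7.0211, 5]], rhs = [12.9325, 7.6222]ᵀ  (here Σln d = 7.0211, Σ(ln d)² = 12.6227, Σln f = 7.6222, Σln d·ln f = 12.9325).
Slope k = (n·Σln d·ln f − Σln d·Σln f)/(n·Σ(ln d)² − (Σln d)²) = (5·12.9325 − 7.0211·7.6222)/13.8181 = 0.80665; ln C = (Σln f − k·Σln d)/n = 0.39173.

k = 0.807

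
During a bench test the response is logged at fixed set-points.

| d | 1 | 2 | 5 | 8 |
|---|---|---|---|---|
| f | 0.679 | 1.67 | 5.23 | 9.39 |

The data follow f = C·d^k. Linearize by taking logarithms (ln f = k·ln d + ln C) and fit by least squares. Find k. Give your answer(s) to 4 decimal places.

k = 1.2611

With ln fᵢ as the transformed response and ln dᵢ as the regressor:
Σln d = 4.3820, Σ(ln d)² = 7.3948, Σln f = 4.0197, Σln d·ln f = 7.6753.
Equations: 7.3948·k + 4.3820·ln C = 7.6753;  4.3820·k + 4·ln C = 4.0197.
Solving (det = 10.3771): k = 1.26112, ln C = -0.37662.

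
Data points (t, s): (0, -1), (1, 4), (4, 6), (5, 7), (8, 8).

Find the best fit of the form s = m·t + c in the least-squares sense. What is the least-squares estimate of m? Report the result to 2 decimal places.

m = 0.99

Compute the Gram sums: Σt·t = 106, Σt = 18, Σ1 = 5.
For Aᵀs: Σt·s = 127, Σs = 24.
det = 106·5 − 18² = 206.
m = (127·5 − 18·24)/206 = 203/206; c = (106·24 − 18·127)/206 = 129/103.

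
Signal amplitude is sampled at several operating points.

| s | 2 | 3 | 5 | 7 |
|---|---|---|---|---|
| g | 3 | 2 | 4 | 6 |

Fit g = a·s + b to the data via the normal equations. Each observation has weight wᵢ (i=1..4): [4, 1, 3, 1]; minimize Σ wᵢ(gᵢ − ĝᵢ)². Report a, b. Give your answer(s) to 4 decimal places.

a = 0.5238, b = 1.6349

Normal-equation sums: Σwᵢ·s·s = 149, Σwᵢ·s = 33, Σwᵢ·1 = 9.
And Σwᵢ·s·g = 132, Σwᵢ·g = 32.
AᵀWA·[a, b]ᵀ = AᵀWg becomes [[149, 33]; [33, 9]]·[a, b]ᵀ = [132, 32]ᵀ.
Eliminating b: 9·(row 1) − 33·(row 2) gives 252·a = 9·132 − 33·32 = 132, so a = 11/21.
Then b = (32 − 33·(11/21))/9 = 103/63.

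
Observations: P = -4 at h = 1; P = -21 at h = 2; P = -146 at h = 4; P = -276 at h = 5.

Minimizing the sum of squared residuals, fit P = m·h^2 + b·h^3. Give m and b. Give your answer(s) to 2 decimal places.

XᵀX·[m, b]ᵀ = XᵀP reads: 898·m + 4182·b = -9324;  4182·m + 19786·b = -44016.
Eliminating b: 19786·(row 1) − 4182·(row 2) gives 278704·m = 19786·(-9324) − 4182·(-44016) = -409752, so m = -51219/34838.
Then b = ((-44016) − 4182·(-51219/34838))/19786 = -66675/34838.

m = -1.47, b = -1.91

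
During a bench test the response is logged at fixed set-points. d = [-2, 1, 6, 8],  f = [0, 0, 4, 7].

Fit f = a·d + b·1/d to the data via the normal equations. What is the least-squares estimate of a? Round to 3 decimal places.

a = 0.812

Setting ∂/∂a … = 0 gives: 105·a + 4·b = 80;  4·a + (745/576)·b = 37/24.
det = 105·(745/576) − 4² = 23003/192.
a = (80·(745/576) − 4·(37/24))/(23003/192) = 56048/69009; b = (105·(37/24) − 4·80)/(23003/192) = -30360/23003.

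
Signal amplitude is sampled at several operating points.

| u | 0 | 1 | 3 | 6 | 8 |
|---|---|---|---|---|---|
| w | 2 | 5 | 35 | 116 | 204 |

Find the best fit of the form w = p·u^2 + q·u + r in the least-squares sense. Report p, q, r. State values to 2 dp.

p = 2.94, q = 1.66, r = 1.66

Entries of AᵀA: Σu^2·u^2 = 5474, Σu^2·u = 756, Σu^2 = 110, Σu·u = 110, Σu = 18, Σ1 = 5.
Moment sums: Σu^2·w = 17552, Σu·w = 2438, Σw = 362.
Inverting the 3×3 Gram matrix, [p, q, r]ᵀ = [10354/3517, 5833/3517, 5844/3517]ᵀ.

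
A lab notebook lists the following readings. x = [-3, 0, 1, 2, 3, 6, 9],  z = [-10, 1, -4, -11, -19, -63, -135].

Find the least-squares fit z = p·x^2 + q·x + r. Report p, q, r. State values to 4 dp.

Sums needed: Σx^2·x^2 = 8036, Σx^2·x = 954, Σx^2 = 140, Σx·x = 140, Σx = 18, Σ1 = 7.
Moment sums: Σx^2·z = -13512, Σx·z = -1646, Σz = -241.
Normal equations: [[8036, 954, 140]; [954, 140, 18]; [140, 18, 7]]·[p, q, r]ᵀ = [-13512, -1646, -241]ᵀ.
Solving the 3×3 system (Gaussian elimination) gives p = -358664/241241, q = -4786/3133, r = -184675/241241.

p = -1.4867, q = -1.5276, r = -0.7655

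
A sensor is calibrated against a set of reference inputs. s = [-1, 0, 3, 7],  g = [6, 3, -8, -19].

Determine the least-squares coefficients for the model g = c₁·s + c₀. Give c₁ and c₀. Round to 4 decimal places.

c₁ = -3.1613, c₀ = 2.6129

Forming XᵀX = [[59, 9]; [9, 4]] and Xᵀg = [-163, -18]ᵀ gives XᵀX·[c₁, c₀]ᵀ = Xᵀg.
Eliminating c₀: 4·(row 1) − 9·(row 2) gives 155·c₁ = 4·(-163) − 9·(-18) = -490, so c₁ = -98/31.
Then c₀ = ((-18) − 9·(-98/31))/4 = 81/31.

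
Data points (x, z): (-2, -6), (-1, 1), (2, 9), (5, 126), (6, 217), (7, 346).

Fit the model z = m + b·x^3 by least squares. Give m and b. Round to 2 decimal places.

Normal-equation sums: Σ1 = 6, Σx^3 = 683, Σx^3·x^3 = 180059.
For Aᵀz: Σz = 693, Σx^3·z = 181419.
So AᵀA·[m, b]ᵀ = Aᵀz: [[6, 683]; [683, 180059]]·[m, b]ᵀ = [693, 181419]ᵀ.
Eliminating b: 180059·(row 1) − 683·(row 2) gives 613865·m = 180059·693 − 683·181419 = 871710, so m = 24906/17539.
Then b = (181419 − 683·(24906/17539))/180059 = 17577/17539.

m = 1.42, b = 1.00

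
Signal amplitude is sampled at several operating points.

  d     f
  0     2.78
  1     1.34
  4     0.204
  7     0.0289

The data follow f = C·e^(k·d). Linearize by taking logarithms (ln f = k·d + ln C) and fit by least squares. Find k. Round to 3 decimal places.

k = -0.647

With ln fᵢ as the transformed response and dᵢ as the regressor:
XᵀX = [[66.0000, 12.0000]; [12.0000, 4]], rhs = [-30.8733, -3.8184]ᵀ  (here Σd = 12.0000, Σ(d)² = 66.0000, Σln f = -3.8184, Σd·ln f = -30.8733).
Δ = 66.0000·4 − (12.0000)² = 120.0000; k = (-30.8733·4 − 12.0000·-3.8184)/120.0000 = -0.64727, ln C = (66.0000·-3.8184 − 12.0000·-30.8733)/120.0000 = 0.98719.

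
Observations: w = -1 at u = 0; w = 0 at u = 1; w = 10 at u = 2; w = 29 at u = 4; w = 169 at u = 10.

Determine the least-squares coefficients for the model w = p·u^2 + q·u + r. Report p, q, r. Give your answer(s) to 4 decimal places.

Forming XᵀX = [[10273, 1073, 121]; [1073, 121, 17]; [121, 17, 5]] and Xᵀw = [17404, 1826, 207]ᵀ gives XᵀX·[p, q, r]ᵀ = Xᵀw.
Row-reducing yields p = 1217/788, q = 313/197, r = -1085/788.

p = 1.5444, q = 1.5888, r = -1.3769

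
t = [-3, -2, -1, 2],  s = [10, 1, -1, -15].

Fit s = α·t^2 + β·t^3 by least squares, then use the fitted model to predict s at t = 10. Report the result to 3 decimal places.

ŝ = -1151.150

The normal system XᵀX·[α, β]ᵀ = Xᵀs is [[114, -244]; [-244, 858]]·[α, β]ᵀ = [33, -397]ᵀ.
Eliminating β: 858·(row 1) − (-244)·(row 2) gives 38276·α = 858·33 − (-244)·(-397) = -68554, so α = -34277/19138.
Then β = ((-397) − (-244)·(-34277/19138))/858 = -18603/19138.
At t = 10: ŝ = (-34277/19138)·(100) + (-18603/19138)·(1000) = -11015350/9569.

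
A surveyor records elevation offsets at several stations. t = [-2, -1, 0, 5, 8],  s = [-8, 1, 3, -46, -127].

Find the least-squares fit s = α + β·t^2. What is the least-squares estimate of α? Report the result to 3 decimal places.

α = 2.452

Sums needed: Σ1 = 5, Σt^2 = 94, Σt^2·t^2 = 4738.
And Σs = -177, Σt^2·s = -9309.
Δ = 5·4738 − 94² = 14854.
α = ((-177)·4738 − 94·(-9309))/14854 = 18210/7427; β = (5·(-9309) − 94·(-177))/14854 = -29907/14854.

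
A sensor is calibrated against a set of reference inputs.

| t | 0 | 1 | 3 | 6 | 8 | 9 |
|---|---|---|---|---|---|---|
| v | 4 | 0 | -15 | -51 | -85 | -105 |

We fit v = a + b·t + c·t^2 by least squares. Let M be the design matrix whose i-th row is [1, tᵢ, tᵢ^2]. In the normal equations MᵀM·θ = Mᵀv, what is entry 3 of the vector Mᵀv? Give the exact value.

Entry 3 ↔ basis t^2, so (Mᵀv)_{3} = Σᵢ (t^2)·vᵢ = (0)·(4) + (1)·(0) + (9)·(-15) + (36)·(-51) + (64)·(-85) + (81)·(-105) = -15916.

-15916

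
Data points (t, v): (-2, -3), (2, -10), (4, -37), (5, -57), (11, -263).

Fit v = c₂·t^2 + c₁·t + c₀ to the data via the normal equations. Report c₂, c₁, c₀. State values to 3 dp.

c₂ = -2.043, c₁ = -1.595, c₀ = 1.855

Normal-equation sums: Σt^2·t^2 = 15554, Σt^2·t = 1520, Σt^2 = 170, Σt·t = 170, Σt = 20, Σ1 = 5.
And Σt^2·v = -33892, Σt·v = -3340, Σv = -370.
Normal equations: [[15554, 1520, 170]; [1520, 170, 20]; [170, 20, 5]]·[c₂, c₁, c₀]ᵀ = [-33892, -3340, -370]ᵀ.
Solving the 3×3 system (Gaussian elimination) gives c₂ = -1976/967, c₁ = -1542/967, c₀ = 1794/967.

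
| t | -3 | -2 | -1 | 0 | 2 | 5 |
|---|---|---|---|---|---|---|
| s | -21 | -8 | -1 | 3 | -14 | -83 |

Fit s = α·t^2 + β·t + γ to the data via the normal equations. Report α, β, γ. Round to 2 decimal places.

The normal system MᵀM·[α, β, γ]ᵀ = Mᵀs is [[739, 97, 43]; [97, 43, 1]; [43, 1, 6]]·[α, β, γ]ᵀ = [-2353, -363, -124]ᵀ.
Row-reducing yields α = -23977/7788, β = -1087/708, γ = 1073/649.

α = -3.08, β = -1.54, γ = 1.65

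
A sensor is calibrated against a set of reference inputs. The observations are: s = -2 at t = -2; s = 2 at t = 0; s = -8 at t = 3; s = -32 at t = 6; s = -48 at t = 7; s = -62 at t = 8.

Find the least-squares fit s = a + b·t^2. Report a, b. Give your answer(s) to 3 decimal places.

a = 1.892, b = -0.996

Entries of XᵀX: Σ1 = 6, Σt^2 = 162, Σt^2·t^2 = 7890.
Moment sums: Σs = -150, Σt^2·s = -7552.
Normal equations: [[6, 162]; [162, 7890]]·[a, b]ᵀ = [-150, -7552]ᵀ.
det = 6·7890 − 162² = 21096.
a = ((-150)·7890 − 162·(-7552))/21096 = 1109/586; b = (6·(-7552) − 162·(-150))/21096 = -1751/1758.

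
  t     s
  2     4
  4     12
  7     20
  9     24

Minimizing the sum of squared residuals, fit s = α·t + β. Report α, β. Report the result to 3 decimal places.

Forming AᵀA = [[150, 22]; [22, 4]] and Aᵀs = [412, 60]ᵀ gives AᵀA·[α, β]ᵀ = Aᵀs.
Eliminating β: 4·(row 1) − 22·(row 2) gives 116·α = 4·412 − 22·60 = 328, so α = 82/29.
Then β = (60 − 22·(82/29))/4 = -16/29.

α = 2.828, β = -0.552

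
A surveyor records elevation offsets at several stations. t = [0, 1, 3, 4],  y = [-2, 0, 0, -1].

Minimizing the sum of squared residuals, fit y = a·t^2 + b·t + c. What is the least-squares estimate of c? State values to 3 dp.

c = -1.900

From the data, Σt^2·t^2 = 338, Σt^2·t = 92, Σt^2 = 26, Σt·t = 26, Σt = 8, Σ1 = 4.
Moment sums: Σt^2·y = -16, Σt·y = -4, Σy = -3.
Row-reducing yields a = -1/2, b = 11/5, c = -19/10.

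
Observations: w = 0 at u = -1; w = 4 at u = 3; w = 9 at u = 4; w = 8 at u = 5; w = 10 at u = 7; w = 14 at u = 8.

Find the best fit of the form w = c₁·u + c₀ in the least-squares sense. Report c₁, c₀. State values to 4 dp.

c₁ = 1.4610, c₀ = 1.1688

Setting ∂/∂c₁ … = 0 gives: 164·c₁ + 26·c₀ = 270;  26·c₁ + 6·c₀ = 45.
(Σu·u = 164, Σu = 26, Σ1 = 6, Σu·w = 270, Σw = 45.)
Δ = 164·6 − 26² = 308.
c₁ = (270·6 − 26·45)/308 = 225/154; c₀ = (164·45 − 26·270)/308 = 90/77.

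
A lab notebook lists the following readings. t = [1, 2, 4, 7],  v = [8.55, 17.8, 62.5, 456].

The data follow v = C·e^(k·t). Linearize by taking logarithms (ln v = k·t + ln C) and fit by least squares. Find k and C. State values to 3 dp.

Taking logs, ln v = k·t + ln C, so regress ln v on t.
Σt = 14.0000, Σ(t)² = 70.0000, Σln v = 15.2828, Σt·ln v = 67.3024.
Equations: 70.0000·k + 14.0000·ln C = 67.3024;  14.0000·k + 4·ln C = 15.2828.
Δ = 70.0000·4 − (14.0000)² = 84.0000; k = (67.3024·4 − 14.0000·15.2828)/84.0000 = 0.65775, ln C = (70.0000·15.2828 − 14.0000·67.3024)/84.0000 = 1.51858, so C = exp(1.51858) = 4.56575.

k = 0.658, C = 4.566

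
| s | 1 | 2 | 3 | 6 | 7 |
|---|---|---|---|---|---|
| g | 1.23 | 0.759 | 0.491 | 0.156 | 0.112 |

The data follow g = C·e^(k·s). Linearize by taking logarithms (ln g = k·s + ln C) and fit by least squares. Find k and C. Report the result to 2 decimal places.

k = -0.40, C = 1.71

Let Y = ln g. Fitting Y = k·s + ln C by least squares:
Σs = 19.0000, Σ(s)² = 99.0000, Σln g = -4.8272, Σs·ln g = -28.9506.
Equations: 99.0000·k + 19.0000·ln C = -28.9506;  19.0000·k + 5·ln C = -4.8272.
Δ = 99.0000·5 − (19.0000)² = 134.0000; k = (-28.9506·5 − 19.0000·-4.8272)/134.0000 = -0.39579, ln C = (99.0000·-4.8272 − 19.0000·-28.9506)/134.0000 = 0.53857, so C = exp(0.53857) = 1.71355.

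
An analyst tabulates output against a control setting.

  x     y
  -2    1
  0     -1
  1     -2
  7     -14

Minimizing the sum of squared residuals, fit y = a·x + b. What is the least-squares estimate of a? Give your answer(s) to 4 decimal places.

a = -1.7333

MᵀM·[a, b]ᵀ = Mᵀy reads: 54·a + 6·b = -102;  6·a + 4·b = -16.
(Σx·x = 54, Σx = 6, Σ1 = 4, Σx·y = -102, Σy = -16.)
Eliminating b: 4·(row 1) − 6·(row 2) gives 180·a = 4·(-102) − 6·(-16) = -312, so a = -26/15.
Then b = ((-16) − 6·(-26/15))/4 = -7/5.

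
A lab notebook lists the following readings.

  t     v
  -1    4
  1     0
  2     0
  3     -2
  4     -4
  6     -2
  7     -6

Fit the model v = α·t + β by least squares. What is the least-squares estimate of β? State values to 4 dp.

AᵀA·[α, β]ᵀ = Aᵀv reads: 116·α + 22·β = -80;  22·α + 7·β = -10.
det = 116·7 − 22² = 328.
α = ((-80)·7 − 22·(-10))/328 = -85/82; β = (116·(-10) − 22·(-80))/328 = 75/41.

β = 1.8293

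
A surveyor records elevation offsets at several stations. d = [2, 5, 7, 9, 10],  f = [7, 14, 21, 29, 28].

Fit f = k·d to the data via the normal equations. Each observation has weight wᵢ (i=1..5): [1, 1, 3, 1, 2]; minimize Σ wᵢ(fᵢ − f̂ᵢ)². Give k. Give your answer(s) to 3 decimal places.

With design matrix M, MᵀWM = [[457]] and MᵀWf = [1346]ᵀ.
Hence k = 1346 / 457 ≈ 2.9453.

k = 2.945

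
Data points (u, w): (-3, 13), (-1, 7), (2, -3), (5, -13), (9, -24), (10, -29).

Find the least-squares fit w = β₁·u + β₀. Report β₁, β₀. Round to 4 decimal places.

MᵀM·[β₁, β₀]ᵀ = Mᵀw reads: 220·β₁ + 22·β₀ = -623;  22·β₁ + 6·β₀ = -49.
det = 220·6 − 22² = 836.
β₁ = ((-623)·6 − 22·(-49))/836 = -35/11; β₀ = (220·(-49) − 22·(-623))/836 = 7/2.

β₁ = -3.1818, β₀ = 3.5000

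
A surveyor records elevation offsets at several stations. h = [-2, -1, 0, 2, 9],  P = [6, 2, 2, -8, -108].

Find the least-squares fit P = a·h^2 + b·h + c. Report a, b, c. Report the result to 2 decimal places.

a = -0.99, b = -3.31, c = 1.87

The normal system AᵀA·[a, b, c]ᵀ = AᵀP is [[6594, 728, 90]; [728, 90, 8]; [90, 8, 5]]·[a, b, c]ᵀ = [-8754, -1002, -106]ᵀ.
Inverting the 3×3 Gram matrix, [a, b, c]ᵀ = [-52987/53671, -177867/53671, 100528/53671]ᵀ.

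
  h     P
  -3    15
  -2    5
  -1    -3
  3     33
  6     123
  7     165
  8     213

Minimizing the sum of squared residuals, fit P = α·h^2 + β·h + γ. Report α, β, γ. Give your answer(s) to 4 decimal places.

The normal equations are: 7972·α + 1062·β + 172·γ = 26594;  1062·α + 172·β + 18·γ = 3644;  172·α + 18·β + 7·γ = 551.
(Σh^2·h^2 = 7972, Σh^2·h = 1062, Σh^2 = 172, Σh·h = 172, Σh = 18, Σ1 = 7, Σh^2·P = 26594, Σh·P = 3644, ΣP = 551.)
Inverting the 3×3 Gram matrix, [α, β, γ]ᵀ = [152265/50659, 146873/50659, -131455/50659]ᵀ.

α = 3.0057, β = 2.8992, γ = -2.5949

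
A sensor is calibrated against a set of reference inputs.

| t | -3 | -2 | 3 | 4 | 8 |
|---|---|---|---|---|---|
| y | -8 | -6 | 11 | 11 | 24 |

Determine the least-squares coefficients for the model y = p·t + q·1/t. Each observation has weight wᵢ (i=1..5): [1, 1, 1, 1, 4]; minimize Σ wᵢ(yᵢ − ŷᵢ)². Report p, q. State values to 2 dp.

p = 2.99, q = 0.29

With design matrix A, AᵀWA = [[294, 8]; [8, 43/72]] and AᵀWy = [881, 289/12]ᵀ.
Determinant 294·(43/72) − 8² = 1339/12.
p = (881·(43/72) − 8·(289/12))/(1339/12) = 1847/618; q = (294·(289/12) − 8·881)/(1339/12) = 30/103.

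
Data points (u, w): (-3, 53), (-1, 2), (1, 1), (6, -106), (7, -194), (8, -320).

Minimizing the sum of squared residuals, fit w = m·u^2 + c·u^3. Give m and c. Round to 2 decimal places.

Compute the Gram sums: Σu^2·u^2 = 7876, Σu^2·u^3 = 57108, Σu^3·u^3 = 427180.
Moment sums: Σu^2·w = -33322, Σu^3·w = -254710.
AᵀA·[m, c]ᵀ = Aᵀw becomes [[7876, 57108]; [57108, 427180]]·[m, c]ᵀ = [-33322, -254710]ᵀ.
Δ = 7876·427180 − 57108² = 103146016.
m = ((-33322)·427180 − 57108·(-254710))/103146016 = 9733960/3223313; c = (7876·(-254710) − 57108·(-33322))/103146016 = -6446449/6446626.

m = 3.02, c = -1.00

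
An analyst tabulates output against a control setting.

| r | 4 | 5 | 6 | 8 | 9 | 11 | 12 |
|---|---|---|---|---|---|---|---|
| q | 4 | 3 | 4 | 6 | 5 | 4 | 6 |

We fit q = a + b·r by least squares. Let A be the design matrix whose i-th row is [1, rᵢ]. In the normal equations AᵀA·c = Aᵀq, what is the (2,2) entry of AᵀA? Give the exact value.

Row 2 ↔ basis r, column 2 ↔ basis r, so (AᵀA)_{2,2} = Σᵢ (r)·(r) = (4)·(4) + (5)·(5) + (6)·(6) + (8)·(8) + (9)·(9) + (11)·(11) + (12)·(12) = 487.

487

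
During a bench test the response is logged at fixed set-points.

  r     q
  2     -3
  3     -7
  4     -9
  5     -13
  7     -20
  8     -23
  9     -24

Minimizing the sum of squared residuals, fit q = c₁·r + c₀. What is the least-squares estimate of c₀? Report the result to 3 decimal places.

Entries of XᵀX: Σr·r = 248, Σr = 38, Σ1 = 7.
And Σr·q = -668, Σq = -99.
det = 248·7 − 38² = 292.
c₁ = ((-668)·7 − 38·(-99))/292 = -457/146; c₀ = (248·(-99) − 38·(-668))/292 = 208/73.

c₀ = 2.849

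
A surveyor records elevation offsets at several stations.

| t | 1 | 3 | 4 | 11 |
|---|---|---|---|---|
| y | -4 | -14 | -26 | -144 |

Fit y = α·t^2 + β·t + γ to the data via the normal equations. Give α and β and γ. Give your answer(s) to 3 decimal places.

Normal-equation sums: Σt^2·t^2 = 14979, Σt^2·t = 1423, Σt^2 = 147, Σt·t = 147, Σt = 19, Σ1 = 4.
And Σt^2·y = -17970, Σt·y = -1734, Σy = -188.
Normal equations: [[14979, 1423, 147]; [1423, 147, 19]; [147, 19, 4]]·[α, β, γ]ᵀ = [-17970, -1734, -188]ᵀ.
Inverting the 3×3 Gram matrix, [α, β, γ]ᵀ = [-18197/18218, -37587/18218, -4484/9109]ᵀ.

α = -0.999, β = -2.063, γ = -0.492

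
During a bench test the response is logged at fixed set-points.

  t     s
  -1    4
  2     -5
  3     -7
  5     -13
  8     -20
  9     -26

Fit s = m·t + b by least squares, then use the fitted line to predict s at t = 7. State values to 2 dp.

ŝ = -18.78

Normal-equation sums: Σt·t = 184, Σt = 26, Σ1 = 6.
Moment sums: Σt·s = -494, Σs = -67.
So XᵀX·[m, b]ᵀ = Xᵀs: [[184, 26]; [26, 6]]·[m, b]ᵀ = [-494, -67]ᵀ.
Eliminating b: 6·(row 1) − 26·(row 2) gives 428·m = 6·(-494) − 26·(-67) = -1222, so m = -611/214.
Then b = ((-67) − 26·(-611/214))/6 = 129/107.
At t = 7: ŝ = (-611/214)·(7) + (129/107)·(1) = -4019/214.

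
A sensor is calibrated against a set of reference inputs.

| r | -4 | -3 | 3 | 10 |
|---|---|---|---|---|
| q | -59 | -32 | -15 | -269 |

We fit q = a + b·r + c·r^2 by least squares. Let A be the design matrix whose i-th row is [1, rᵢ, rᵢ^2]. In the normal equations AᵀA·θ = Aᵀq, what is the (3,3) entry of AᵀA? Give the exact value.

Row 3 ↔ basis r^2, column 3 ↔ basis r^2, so (AᵀA)_{3,3} = Σᵢ (r^2)·(r^2) = (16)·(16) + (9)·(9) + (9)·(9) + (100)·(100) = 10418.

10418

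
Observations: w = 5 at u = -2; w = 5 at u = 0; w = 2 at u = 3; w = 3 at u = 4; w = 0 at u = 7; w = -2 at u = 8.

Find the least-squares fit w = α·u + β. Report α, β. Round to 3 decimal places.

α = -0.681, β = 4.438

Setting ∂/∂α … = 0 gives: 142·α + 20·β = -8;  20·α + 6·β = 13.
det = 142·6 − 20² = 452.
α = ((-8)·6 − 20·13)/452 = -77/113; β = (142·13 − 20·(-8))/452 = 1003/226.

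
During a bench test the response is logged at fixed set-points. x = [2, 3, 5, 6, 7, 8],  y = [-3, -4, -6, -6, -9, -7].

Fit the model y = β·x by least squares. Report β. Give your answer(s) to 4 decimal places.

Sums needed: Σx·x = 187.
Moment sums: Σx·y = -203.
So AᵀA·[β]ᵀ = Aᵀy: [[187]]·[β]ᵀ = [-203]ᵀ.
β = (-203)/187 = -1.08556.

β = -1.0856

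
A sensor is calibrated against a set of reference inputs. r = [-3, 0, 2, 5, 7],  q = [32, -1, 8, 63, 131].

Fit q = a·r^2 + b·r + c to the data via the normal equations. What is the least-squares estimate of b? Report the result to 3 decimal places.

b = -1.971

Forming MᵀM = [[3123, 449, 87]; [449, 87, 11]; [87, 11, 5]] and Mᵀq = [8314, 1152, 233]ᵀ gives MᵀM·[a, b, c]ᵀ = Mᵀq.
Inverting the 3×3 Gram matrix, [a, b, c]ᵀ = [51403/17350, -34201/17350, -1066/1735]ᵀ.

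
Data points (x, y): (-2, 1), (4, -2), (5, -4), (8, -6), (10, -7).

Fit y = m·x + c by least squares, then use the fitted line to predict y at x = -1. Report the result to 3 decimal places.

ŷ = 0.543

MᵀM·[m, c]ᵀ = Mᵀy reads: 209·m + 25·c = -148;  25·m + 5·c = -18.
(Σx·x = 209, Σx = 25, Σ1 = 5, Σx·y = -148, Σy = -18.)
Δ = 209·5 − 25² = 420.
m = ((-148)·5 − 25·(-18))/420 = -29/42; c = (209·(-18) − 25·(-148))/420 = -31/210.
At x = -1: ŷ = (-29/42)·(-1) + (-31/210)·(1) = 19/35.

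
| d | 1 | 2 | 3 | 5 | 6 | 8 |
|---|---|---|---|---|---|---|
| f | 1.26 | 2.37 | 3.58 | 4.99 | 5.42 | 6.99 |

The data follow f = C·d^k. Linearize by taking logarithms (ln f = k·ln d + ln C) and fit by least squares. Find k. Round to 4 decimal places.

k = 0.8115

Let Y = ln f. Fitting Y = k·ln d + ln C by least squares:
Sums: Σln d = 7.2724, Σ(ln d)² = 11.8122, Σln f = 7.6114, Σln d·ln f = 11.6580.
Normal system: [[11.8122, 7.2724]; [7.2724, 6]]·[k, ln C]ᵀ = [11.6580, 7.6114]ᵀ.
Solving (det = 17.9853): k = 0.81150, ln C = 0.28498.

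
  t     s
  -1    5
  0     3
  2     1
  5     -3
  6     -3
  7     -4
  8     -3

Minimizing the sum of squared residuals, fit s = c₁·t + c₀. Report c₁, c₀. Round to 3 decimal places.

From the data, Σt·t = 179, Σt = 27, Σ1 = 7.
And Σt·s = -88, Σs = -4.
So XᵀX·[c₁, c₀]ᵀ = Xᵀs: [[179, 27]; [27, 7]]·[c₁, c₀]ᵀ = [-88, -4]ᵀ.
Eliminating c₀: 7·(row 1) − 27·(row 2) gives 524·c₁ = 7·(-88) − 27·(-4) = -508, so c₁ = -127/131.
Then c₀ = ((-4) − 27·(-127/131))/7 = 415/131.

c₁ = -0.969, c₀ = 3.168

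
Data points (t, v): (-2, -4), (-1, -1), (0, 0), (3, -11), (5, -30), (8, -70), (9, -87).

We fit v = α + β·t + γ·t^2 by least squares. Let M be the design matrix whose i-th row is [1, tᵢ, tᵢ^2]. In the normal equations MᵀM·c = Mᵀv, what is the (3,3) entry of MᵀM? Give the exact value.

11380

Row 3 ↔ basis t^2, column 3 ↔ basis t^2, so (MᵀM)_{3,3} = Σᵢ (t^2)·(t^2) = (4)·(4) + (1)·(1) + (0)·(0) + (9)·(9) + (25)·(25) + (64)·(64) + (81)·(81) = 11380.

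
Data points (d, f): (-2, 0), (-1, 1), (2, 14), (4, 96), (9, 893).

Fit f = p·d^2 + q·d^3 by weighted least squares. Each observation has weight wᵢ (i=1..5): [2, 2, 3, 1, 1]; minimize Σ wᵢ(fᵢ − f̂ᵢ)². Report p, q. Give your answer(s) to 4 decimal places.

Normal-equation sums: Σwᵢ·d^2·d^2 = 6899, Σwᵢ·d^2·d^3 = 60103, Σwᵢ·d^3·d^3 = 535859.
And Σwᵢ·d^2·f = 74039, Σwᵢ·d^3·f = 657475.
Normal equations: [[6899, 60103]; [60103, 535859]]·[p, q]ᵀ = [74039, 657475]ᵀ.
Eliminating q: 535859·(row 1) − 60103·(row 2) gives 84520632·p = 535859·74039 − 60103·657475 = 158244576, so p = 941932/503099.
Then q = (657475 − 60103·(941932/503099))/535859 = 511631/503099.

p = 1.8723, q = 1.0170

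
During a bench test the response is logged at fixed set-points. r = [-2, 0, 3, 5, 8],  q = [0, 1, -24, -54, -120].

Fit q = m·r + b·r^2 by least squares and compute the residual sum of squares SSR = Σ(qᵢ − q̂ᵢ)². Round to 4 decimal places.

SSR = 2.9444

Sums needed: Σr·r = 102, Σr·r^2 = 656, Σr^2·r^2 = 4818.
Moment sums: Σr·q = -1302, Σr^2·q = -9246.
Normal equations: [[102, 656]; [656, 4818]]·[m, b]ᵀ = [-1302, -9246]ᵀ.
Eliminating b: 4818·(row 1) − 656·(row 2) gives 61100·m = 4818·(-1302) − 656·(-9246) = -207660, so m = -10383/3055.
Then b = ((-9246) − 656·(-10383/3055))/4818 = -4449/3055.
Residuals: -594/611, 1, -426/611, -366/611, 240/611; SSR = 1799/611.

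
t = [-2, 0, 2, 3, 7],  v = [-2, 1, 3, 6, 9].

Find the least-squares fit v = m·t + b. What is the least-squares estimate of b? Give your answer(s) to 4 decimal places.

b = 0.9217

From the data, Σt·t = 66, Σt = 10, Σ1 = 5.
And Σt·v = 91, Σv = 17.
Δ = 66·5 − 10² = 230.
m = (91·5 − 10·17)/230 = 57/46; b = (66·17 − 10·91)/230 = 106/115.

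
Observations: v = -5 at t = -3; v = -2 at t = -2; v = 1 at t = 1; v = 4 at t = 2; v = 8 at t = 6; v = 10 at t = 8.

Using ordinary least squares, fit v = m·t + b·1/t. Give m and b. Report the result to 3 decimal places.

m = 1.310, b = 0.236

Compute the Gram sums: Σt·t = 118, Σt·1/t = 6, Σ1/t·1/t = 953/576.
Right-hand side: Σt·v = 156, Σ1/t·v = 33/4.
AᵀA·[m, b]ᵀ = Aᵀv becomes [[118, 6]; [6, 953/576]]·[m, b]ᵀ = [156, 33/4]ᵀ.
Δ = 118·(953/576) − 6² = 45859/288.
m = (156·(953/576) − 6·(33/4))/(45859/288) = 60078/45859; b = (118·(33/4) − 6·156)/(45859/288) = 10800/45859.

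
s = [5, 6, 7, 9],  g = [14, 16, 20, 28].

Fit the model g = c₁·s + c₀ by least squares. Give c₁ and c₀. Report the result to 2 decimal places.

Forming AᵀA = [[191, 27]; [27, 4]] and Aᵀg = [558, 78]ᵀ gives AᵀA·[c₁, c₀]ᵀ = Aᵀg.
Eliminating c₀: 4·(row 1) − 27·(row 2) gives 35·c₁ = 4·558 − 27·78 = 126, so c₁ = 18/5.
Then c₀ = (78 − 27·(18/5))/4 = -24/5.

c₁ = 3.60, c₀ = -4.80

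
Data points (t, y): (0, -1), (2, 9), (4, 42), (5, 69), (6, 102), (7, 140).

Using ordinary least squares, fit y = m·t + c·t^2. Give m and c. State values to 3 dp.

The normal equations are: 130·m + 756·c = 2123;  756·m + 4594·c = 12965.
(Σt·t = 130, Σt·t^2 = 756, Σt^2·t^2 = 4594, Σt·y = 2123, Σt^2·y = 12965.)
det = 130·4594 − 756² = 25684.
m = (2123·4594 − 756·12965)/25684 = -24239/12842; c = (130·12965 − 756·2123)/25684 = 40231/12842.

m = -1.887, c = 3.133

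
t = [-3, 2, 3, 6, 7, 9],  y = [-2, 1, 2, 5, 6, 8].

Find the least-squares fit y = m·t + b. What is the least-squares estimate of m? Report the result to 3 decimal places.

m = 0.848

Entries of MᵀM: Σt·t = 188, Σt = 24, Σ1 = 6.
And Σt·y = 158, Σy = 20.
Determinant 188·6 − 24² = 552.
m = (158·6 − 24·20)/552 = 39/46; b = (188·20 − 24·158)/552 = -4/69.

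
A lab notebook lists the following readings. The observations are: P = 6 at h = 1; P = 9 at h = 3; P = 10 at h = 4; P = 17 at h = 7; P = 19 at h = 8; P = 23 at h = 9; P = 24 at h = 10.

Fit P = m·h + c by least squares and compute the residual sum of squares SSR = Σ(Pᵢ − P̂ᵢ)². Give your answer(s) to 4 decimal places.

Setting ∂/∂m … = 0 gives: 320·m + 42·c = 791;  42·m + 7·c = 108.
(Σh·h = 320, Σh = 42, Σ1 = 7, Σh·P = 791, ΣP = 108.)
Δ = 320·7 − 42² = 476.
m = (791·7 − 42·108)/476 = 143/68; c = (320·108 − 42·791)/476 = 669/238.
Residuals: 517/476, -57/476, -291/238, -253/476, -151/238, 601/476, 19/119; SSR = 2377/476.

SSR = 4.9937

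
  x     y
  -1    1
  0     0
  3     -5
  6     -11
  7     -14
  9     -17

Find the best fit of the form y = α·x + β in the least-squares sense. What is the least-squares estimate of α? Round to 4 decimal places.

α = -1.8625

With design matrix A, AᵀA = [[176, 24]; [24, 6]] and Aᵀy = [-333, -46]ᵀ.
det = 176·6 − 24² = 480.
α = ((-333)·6 − 24·(-46))/480 = -149/80; β = (176·(-46) − 24·(-333))/480 = -13/60.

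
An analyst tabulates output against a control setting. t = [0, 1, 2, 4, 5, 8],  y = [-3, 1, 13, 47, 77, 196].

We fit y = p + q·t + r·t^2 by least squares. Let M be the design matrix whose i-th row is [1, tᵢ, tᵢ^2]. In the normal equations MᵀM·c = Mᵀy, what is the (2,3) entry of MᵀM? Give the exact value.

710

Row 2 ↔ basis t, column 3 ↔ basis t^2, so (MᵀM)_{2,3} = Σᵢ (t)·(t^2) = (0)·(0) + (1)·(1) + (2)·(4) + (4)·(16) + (5)·(25) + (8)·(64) = 710.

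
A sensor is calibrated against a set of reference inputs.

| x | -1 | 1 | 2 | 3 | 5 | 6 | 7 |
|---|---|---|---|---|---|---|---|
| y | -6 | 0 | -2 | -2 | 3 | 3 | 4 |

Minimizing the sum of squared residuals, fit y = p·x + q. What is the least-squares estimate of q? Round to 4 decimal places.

From the data, Σx·x = 125, Σx = 23, Σ1 = 7.
And Σx·y = 57, Σy = 0.
So MᵀM·[p, q]ᵀ = Mᵀy: [[125, 23]; [23, 7]]·[p, q]ᵀ = [57, 0]ᵀ.
Δ = 125·7 − 23² = 346.
p = (57·7 − 23·0)/346 = 399/346; q = (125·0 − 23·57)/346 = -1311/346.

q = -3.7890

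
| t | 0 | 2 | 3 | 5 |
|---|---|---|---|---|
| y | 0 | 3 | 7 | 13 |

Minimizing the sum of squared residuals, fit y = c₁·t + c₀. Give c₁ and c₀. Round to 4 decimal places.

The normal system XᵀX·[c₁, c₀]ᵀ = Xᵀy is [[38, 10]; [10, 4]]·[c₁, c₀]ᵀ = [92, 23]ᵀ.
Determinant 38·4 − 10² = 52.
c₁ = (92·4 − 10·23)/52 = 69/26; c₀ = (38·23 − 10·92)/52 = -23/26.

c₁ = 2.6538, c₀ = -0.8846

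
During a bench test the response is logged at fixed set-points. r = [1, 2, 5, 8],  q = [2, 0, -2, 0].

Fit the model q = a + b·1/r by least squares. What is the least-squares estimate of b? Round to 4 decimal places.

b = 3.3829

Entries of AᵀA: Σ1 = 4, Σ1/r = 73/40, Σ1/r·1/r = 2089/1600.
And Σq = 0, Σ1/r·q = 8/5.
So AᵀA·[a, b]ᵀ = Aᵀq: [[4, 73/40]; [73/40, 2089/1600]]·[a, b]ᵀ = [0, 8/5]ᵀ.
det = 4·(2089/1600) − (73/40)² = 3027/1600.
a = (0·(2089/1600) − (73/40)·(8/5))/(3027/1600) = -4672/3027; b = (4·(8/5) − (73/40)·0)/(3027/1600) = 10240/3027.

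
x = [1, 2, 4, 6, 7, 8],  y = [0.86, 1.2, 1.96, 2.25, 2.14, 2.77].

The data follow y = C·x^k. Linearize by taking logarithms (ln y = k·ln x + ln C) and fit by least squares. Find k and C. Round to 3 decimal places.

Linearized form: ln y = k·ln x + ln C. From the 6 transformed points,
AᵀA = [[13.7233, 7.8966]; [7.8966, 6]], rhs = [6.1114, 3.2950]ᵀ  (here Σln x = 7.8966, Σ(ln x)² = 13.7233, Σln y = 3.2950, Σln x·ln y = 6.1114).
Slope k = (n·Σln x·ln y − Σln x·Σln y)/(n·Σ(ln x)² − (Σln x)²) = (6·6.1114 − 7.8966·3.2950)/19.9843 = 0.53286; ln C = (Σln y − k·Σln x)/n = -0.15212, so C = exp(-0.15212) = 0.85889.

k = 0.533, C = 0.859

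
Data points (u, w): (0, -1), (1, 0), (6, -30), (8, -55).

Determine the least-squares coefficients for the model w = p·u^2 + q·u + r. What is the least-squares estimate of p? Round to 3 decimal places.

p = -0.986

Entries of MᵀM: Σu^2·u^2 = 5393, Σu^2·u = 729, Σu^2 = 101, Σu·u = 101, Σu = 15, Σ1 = 4.
For Mᵀw: Σu^2·w = -4600, Σu·w = -620, Σw = -86.
MᵀM·[p, q, r]ᵀ = Mᵀw becomes [[5393, 729, 101]; [729, 101, 15]; [101, 15, 4]]·[p, q, r]ᵀ = [-4600, -620, -86]ᵀ.
Solving the 3×3 system (Gaussian elimination) gives p = -2238/2269, q = 2432/2269, r = -1394/2269.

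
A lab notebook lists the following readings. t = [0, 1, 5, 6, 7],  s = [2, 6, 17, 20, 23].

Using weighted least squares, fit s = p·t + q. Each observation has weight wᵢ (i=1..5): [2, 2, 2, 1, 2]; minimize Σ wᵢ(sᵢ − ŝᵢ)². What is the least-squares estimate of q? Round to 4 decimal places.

q = 2.4738

Entries of AᵀWA: Σwᵢ·t·t = 186, Σwᵢ·t = 32, Σwᵢ·1 = 9.
For AᵀWs: Σwᵢ·t·s = 624, Σwᵢ·s = 116.
So AᵀWA·[p, q]ᵀ = AᵀWs: [[186, 32]; [32, 9]]·[p, q]ᵀ = [624, 116]ᵀ.
Δ = 186·9 − 32² = 650.
p = (624·9 − 32·116)/650 = 952/325; q = (186·116 − 32·624)/650 = 804/325.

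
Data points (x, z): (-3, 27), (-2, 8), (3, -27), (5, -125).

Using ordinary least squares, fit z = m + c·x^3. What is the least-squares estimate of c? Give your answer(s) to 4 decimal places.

c = -1.0000

Sums needed: Σ1 = 4, Σx^3 = 117, Σx^3·x^3 = 17147.
Moment sums: Σz = -117, Σx^3·z = -17147.
Determinant 4·17147 − 117² = 54899.
m = ((-117)·17147 − 117·(-17147))/54899 = 0; c = (4·(-17147) − 117·(-117))/54899 = -1.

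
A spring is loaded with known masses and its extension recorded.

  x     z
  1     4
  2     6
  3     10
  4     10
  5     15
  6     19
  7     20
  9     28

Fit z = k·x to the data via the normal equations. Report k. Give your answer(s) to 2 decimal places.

k = 3.02

Entries of AᵀA: Σx·x = 221.
And Σx·z = 667.
Normal equations: [[221]]·[k]ᵀ = [667]ᵀ.
Hence k = 667 / 221 ≈ 3.0181.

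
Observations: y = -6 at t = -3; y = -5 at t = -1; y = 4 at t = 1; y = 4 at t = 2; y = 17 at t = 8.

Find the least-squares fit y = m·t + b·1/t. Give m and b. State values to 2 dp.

m = 2.03, b = 2.09

Sums needed: Σt·t = 79, Σt·1/t = 5, Σ1/t·1/t = 1369/576.
And Σt·y = 171, Σ1/t·y = 121/8.
So XᵀX·[m, b]ᵀ = Xᵀy: [[79, 5]; [5, 1369/576]]·[m, b]ᵀ = [171, 121/8]ᵀ.
Δ = 79·(1369/576) − 5² = 93751/576.
m = (171·(1369/576) − 5·(121/8))/(93751/576) = 190539/93751; b = (79·(121/8) − 5·171)/(93751/576) = 195768/93751.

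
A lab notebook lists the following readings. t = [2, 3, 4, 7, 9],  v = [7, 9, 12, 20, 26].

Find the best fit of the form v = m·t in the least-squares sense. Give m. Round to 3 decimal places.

m = 2.912

From the data, Σt·t = 159.
And Σt·v = 463.
AᵀA·[m]ᵀ = Aᵀv becomes [[159]]·[m]ᵀ = [463]ᵀ.
m = 463/159 = 2.91195.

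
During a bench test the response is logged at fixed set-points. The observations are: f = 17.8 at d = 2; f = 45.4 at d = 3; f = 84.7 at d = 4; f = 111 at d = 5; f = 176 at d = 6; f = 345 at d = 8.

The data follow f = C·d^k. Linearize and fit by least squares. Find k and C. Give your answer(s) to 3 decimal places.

k = 2.082, C = 4.357

Taking logs, ln f = k·ln d + ln C, so regress ln f on ln d.
XᵀX = [[13.7340, 8.6587]; [8.6587, 6]], rhs = [41.3367, 26.8574]ᵀ  (here Σln d = 8.6587, Σ(ln d)² = 13.7340, Σln f = 26.8574, Σln d·ln f = 41.3367).
Slope k = (n·Σln d·ln f − Σln d·Σln f)/(n·Σ(ln d)² − (Σln d)²) = (6·41.3367 − 8.6587·26.8574)/7.4309 = 2.08186; ln C = (Σln f − k·Σln d)/n = 1.47187, so C = exp(1.47187) = 4.35738.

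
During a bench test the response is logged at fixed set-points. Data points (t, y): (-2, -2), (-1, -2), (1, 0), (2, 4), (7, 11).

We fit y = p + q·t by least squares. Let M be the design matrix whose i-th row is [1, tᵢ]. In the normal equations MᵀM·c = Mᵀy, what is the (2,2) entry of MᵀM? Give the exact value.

Row 2 ↔ basis t, column 2 ↔ basis t, so (MᵀM)_{2,2} = Σᵢ (t)·(t) = (-2)·(-2) + (-1)·(-1) + (1)·(1) + (2)·(2) + (7)·(7) = 59.

59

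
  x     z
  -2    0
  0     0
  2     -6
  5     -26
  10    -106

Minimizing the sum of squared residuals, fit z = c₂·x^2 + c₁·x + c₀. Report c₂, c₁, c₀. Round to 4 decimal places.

Setting ∂/∂c₂ … = 0 gives: 10657·c₂ + 1125·c₁ + 133·c₀ = -11274;  1125·c₂ + 133·c₁ + 15·c₀ = -1202;  133·c₂ + 15·c₁ + 5·c₀ = -138.
Solving the 3×3 system (Gaussian elimination) gives c₂ = -1002/1027, c₁ = -10228/11297, c₀ = 12072/11297.

c₂ = -0.9757, c₁ = -0.9054, c₀ = 1.0686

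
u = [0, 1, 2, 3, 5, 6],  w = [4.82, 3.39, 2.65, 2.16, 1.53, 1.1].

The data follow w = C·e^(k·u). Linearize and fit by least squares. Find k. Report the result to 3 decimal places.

k = -0.229

Taking logs, ln w = k·u + ln C, so regress ln w on u.
Σu = 17.0000, Σ(u)² = 75.0000, Σln w = 5.0588, Σu·ln w = 8.1785.
Normal system: [[75.0000, 17.0000]; [17.0000, 6]]·[k, ln C]ᵀ = [8.1785, 5.0588]ᵀ.
Solving (det = 161.0000): k = -0.22938, ln C = 1.49304.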